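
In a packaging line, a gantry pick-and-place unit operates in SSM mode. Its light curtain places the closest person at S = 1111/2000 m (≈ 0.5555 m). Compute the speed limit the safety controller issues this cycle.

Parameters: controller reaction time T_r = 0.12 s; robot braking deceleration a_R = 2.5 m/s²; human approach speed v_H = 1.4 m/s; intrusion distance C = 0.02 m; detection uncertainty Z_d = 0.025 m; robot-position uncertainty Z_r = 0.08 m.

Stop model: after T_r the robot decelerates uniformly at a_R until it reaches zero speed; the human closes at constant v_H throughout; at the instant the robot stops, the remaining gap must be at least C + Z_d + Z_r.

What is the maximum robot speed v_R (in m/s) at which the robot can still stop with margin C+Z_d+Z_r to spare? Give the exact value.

at the boundary: (1/5)·v² + (17/25)·v + (-21/80) = 0
  disc = (17/25)² − 4·(1/5)·(-21/80) = 1681/2500 ; √disc = 41/50
  v_R = (−(17/25) + 41/50) / (2·(1/5)) = 7/20 m/s
check:
stop time T_s = (7/20)/(5/2) = 0.1400 s
robot covers v_R·T_r = 0.3500·0.1200 = 0.0420 m before braking
robot covers 0.3500·0.1400 − ½·2.5000·0.1400² = 0.0245 m while stopping
human over T_r+T_s: 1.4000·(0.1200+0.1400) = 0.3640 m
C+Z_d+Z_r = 0.0200+0.0250+0.0800 = 0.1250 m
sum ≈ 0.0420+0.0245+0.3640+0.1250 ≈ 0.5555 m = S ✓

v_R_max = 7/20 m/s = 0.3500 m/s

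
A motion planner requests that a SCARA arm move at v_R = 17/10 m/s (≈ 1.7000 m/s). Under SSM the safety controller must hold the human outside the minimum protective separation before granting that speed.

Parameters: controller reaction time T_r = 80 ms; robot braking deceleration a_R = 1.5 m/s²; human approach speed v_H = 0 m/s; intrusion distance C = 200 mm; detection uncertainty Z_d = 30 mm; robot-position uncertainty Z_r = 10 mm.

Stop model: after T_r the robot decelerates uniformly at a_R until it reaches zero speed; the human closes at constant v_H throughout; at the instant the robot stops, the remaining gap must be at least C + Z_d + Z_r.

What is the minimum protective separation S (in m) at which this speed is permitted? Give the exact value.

S_min = 2009/1500 m = 1.3393 m

stop time T_s = (17/10)/(3/2) = 1.1333 s
robot in T_r: 1.7000·0.0800 = 0.1360 m
braking distance = 1.7000²/(2·1.5000) = 0.9633 m
human over T_r+T_s: 0.0000·(0.0800+1.1333) = 0.0000 m
margins: 0.2000+0.0300+0.0100 = 0.2400 m
S_min ≈ 0.1360+0.9633+0.0000+0.2400  ⇒  S_min = 2009/1500 m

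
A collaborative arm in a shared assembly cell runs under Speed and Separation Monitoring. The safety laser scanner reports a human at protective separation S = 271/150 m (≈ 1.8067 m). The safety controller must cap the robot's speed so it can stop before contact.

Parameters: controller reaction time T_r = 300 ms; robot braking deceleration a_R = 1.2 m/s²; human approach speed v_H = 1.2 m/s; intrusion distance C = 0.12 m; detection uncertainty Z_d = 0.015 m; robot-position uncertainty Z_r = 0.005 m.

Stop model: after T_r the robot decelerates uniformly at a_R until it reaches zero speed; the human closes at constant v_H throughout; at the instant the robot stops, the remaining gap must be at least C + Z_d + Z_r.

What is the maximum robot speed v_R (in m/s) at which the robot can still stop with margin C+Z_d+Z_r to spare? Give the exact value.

v_R_max = 4/5 m/s = 0.8000 m/s

collect terms ⇒ (5/12)·v_R² + (13/10)·v_R + (-98/75) = 0
  disc = (13/10)² − 4·(5/12)·(-98/75) = 3481/900 ; √disc = 59/30
  v_R = (−(13/10) + 59/30) / (2·(5/12)) = 4/5 m/s
check:
stop time T_s = (4/5)/(6/5) = 0.6667 s
robot covers v_R·T_r = 0.8000·0.3000 = 0.2400 m before braking
braking distance = 0.8000²/(2·1.2000) = 0.2667 m
human over T_r+T_s: 1.2000·(0.3000+0.6667) = 1.1600 m
residual clearance needed = 0.1200+0.0150+0.0050 = 0.1400 m
sum ≈ 0.2400+0.2667+1.1600+0.1400 ≈ 1.8067 m = S ✓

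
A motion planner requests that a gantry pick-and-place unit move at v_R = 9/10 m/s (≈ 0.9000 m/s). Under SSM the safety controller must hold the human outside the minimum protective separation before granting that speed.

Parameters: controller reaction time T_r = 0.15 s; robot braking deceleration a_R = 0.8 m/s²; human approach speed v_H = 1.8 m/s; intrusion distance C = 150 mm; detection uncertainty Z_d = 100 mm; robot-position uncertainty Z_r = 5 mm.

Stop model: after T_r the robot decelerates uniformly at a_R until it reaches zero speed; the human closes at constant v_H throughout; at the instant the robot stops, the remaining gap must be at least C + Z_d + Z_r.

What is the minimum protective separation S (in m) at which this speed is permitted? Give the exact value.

S_min = 2553/800 m = 3.1913 m

T_s = v_R/a_R = (9/10)/(4/5) = 1.1250 s
robot covers v_R·T_r = 0.9000·0.1500 = 0.1350 m before braking
braking distance = 0.9000²/(2·0.8000) = 0.5062 m
person approaches 1.8000·(0.1500+1.1250) = 2.2950 m
margins: 0.1500+0.1000+0.0050 = 0.2550 m
S_min ≈ 0.1350+0.5062+2.2950+0.2550  ⇒  S_min = 2553/800 m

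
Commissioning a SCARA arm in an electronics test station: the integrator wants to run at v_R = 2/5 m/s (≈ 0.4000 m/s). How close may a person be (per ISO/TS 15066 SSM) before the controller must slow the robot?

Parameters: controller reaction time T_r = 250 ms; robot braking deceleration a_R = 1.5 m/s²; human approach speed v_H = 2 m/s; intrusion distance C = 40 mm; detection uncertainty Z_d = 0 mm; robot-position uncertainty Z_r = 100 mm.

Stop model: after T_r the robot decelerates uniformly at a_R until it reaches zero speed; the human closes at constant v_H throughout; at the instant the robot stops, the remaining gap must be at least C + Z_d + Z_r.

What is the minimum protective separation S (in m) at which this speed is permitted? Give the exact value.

S_min = 199/150 m = 1.3267 m

braking lasts T_s = (2/5)/(3/2) = 0.2667 s
robot covers v_R·T_r = 0.4000·0.2500 = 0.1000 m before braking
robot under decel: 0.4000²/(2·1.5000) = 0.0533 m
person approaches 2.0000·(0.2500+0.2667) = 1.0333 m
margins: 0.0400+0.0000+0.1000 = 0.1400 m
S_min ≈ 0.1000+0.0533+1.0333+0.1400  ⇒  S_min = 199/150 m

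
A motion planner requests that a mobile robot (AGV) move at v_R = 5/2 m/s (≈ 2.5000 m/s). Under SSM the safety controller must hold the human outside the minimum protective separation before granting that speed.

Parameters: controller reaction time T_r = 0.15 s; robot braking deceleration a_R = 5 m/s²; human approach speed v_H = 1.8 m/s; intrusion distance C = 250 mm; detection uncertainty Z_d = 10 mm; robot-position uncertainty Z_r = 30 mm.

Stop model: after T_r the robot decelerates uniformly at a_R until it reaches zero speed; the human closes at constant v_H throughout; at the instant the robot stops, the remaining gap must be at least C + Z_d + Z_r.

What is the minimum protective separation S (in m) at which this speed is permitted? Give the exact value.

stop time T_s = (5/2)/5 = 0.5000 s
reaction-phase robot travel = 2.5000·0.1500 = 0.3750 m
robot under decel: 2.5000²/(2·5.0000) = 0.6250 m
human over T_r+T_s: 1.8000·(0.1500+0.5000) = 1.1700 m
C+Z_d+Z_r = 0.2500+0.0100+0.0300 = 0.2900 m
S_min ≈ 0.3750+0.6250+1.1700+0.2900  ⇒  S_min = 123/50 m

S_min = 123/50 m = 2.4600 m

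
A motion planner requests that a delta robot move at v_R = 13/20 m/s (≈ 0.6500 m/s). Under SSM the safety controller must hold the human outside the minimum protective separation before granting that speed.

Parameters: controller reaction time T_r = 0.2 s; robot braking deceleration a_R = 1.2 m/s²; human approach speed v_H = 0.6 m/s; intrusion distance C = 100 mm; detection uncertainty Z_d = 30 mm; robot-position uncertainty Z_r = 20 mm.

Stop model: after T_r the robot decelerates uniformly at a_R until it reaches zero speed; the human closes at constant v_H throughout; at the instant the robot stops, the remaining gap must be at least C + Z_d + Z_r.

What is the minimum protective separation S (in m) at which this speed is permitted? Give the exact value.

S_min = 173/192 m = 0.9010 m

braking lasts T_s = (13/20)/(6/5) = 0.5417 s
reaction-phase robot travel = 0.6500·0.2000 = 0.1300 m
robot under decel: 0.6500²/(2·1.2000) = 0.1760 m
person approaches 0.6000·(0.2000+0.5417) = 0.4450 m
C+Z_d+Z_r = 0.1000+0.0300+0.0200 = 0.1500 m
S_min ≈ 0.1300+0.1760+0.4450+0.1500  ⇒  S_min = 173/192 m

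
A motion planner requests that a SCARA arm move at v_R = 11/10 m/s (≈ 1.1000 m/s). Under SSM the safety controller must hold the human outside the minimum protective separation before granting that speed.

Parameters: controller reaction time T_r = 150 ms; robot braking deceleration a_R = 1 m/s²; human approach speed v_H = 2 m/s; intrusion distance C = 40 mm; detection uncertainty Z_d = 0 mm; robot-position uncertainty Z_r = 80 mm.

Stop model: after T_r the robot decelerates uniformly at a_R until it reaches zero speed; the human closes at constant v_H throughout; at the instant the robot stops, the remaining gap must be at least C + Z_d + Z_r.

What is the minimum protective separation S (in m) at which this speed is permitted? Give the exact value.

stop time T_s = (11/10)/1 = 1.1000 s
robot covers v_R·T_r = 1.1000·0.1500 = 0.1650 m before braking
robot under decel: 1.1000²/(2·1.0000) = 0.6050 m
human over T_r+T_s: 2.0000·(0.1500+1.1000) = 2.5000 m
C+Z_d+Z_r = 0.0400+0.0000+0.0800 = 0.1200 m
S_min ≈ 0.1650+0.6050+2.5000+0.1200  ⇒  S_min = 339/100 m

S_min = 339/100 m = 3.3900 m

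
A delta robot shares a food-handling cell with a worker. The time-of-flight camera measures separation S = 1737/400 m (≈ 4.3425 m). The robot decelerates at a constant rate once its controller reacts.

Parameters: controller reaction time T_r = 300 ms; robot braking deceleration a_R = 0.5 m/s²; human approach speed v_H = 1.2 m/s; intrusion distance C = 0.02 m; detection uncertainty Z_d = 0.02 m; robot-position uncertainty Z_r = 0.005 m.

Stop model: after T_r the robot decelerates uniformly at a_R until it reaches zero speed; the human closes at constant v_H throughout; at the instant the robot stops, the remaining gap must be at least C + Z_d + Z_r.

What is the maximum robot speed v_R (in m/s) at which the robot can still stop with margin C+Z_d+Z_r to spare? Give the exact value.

at the boundary: (1)·v² + (27/10)·v + (-63/16) = 0
  disc = (27/10)² − 4·(1)·(-63/16) = 576/25 ; √disc = 24/5
  v_R = (−(27/10) + 24/5) / (2·(1)) = 21/20 m/s
check:
stop time T_s = (21/20)/(1/2) = 2.1000 s
robot in T_r: 1.0500·0.3000 = 0.3150 m
braking distance = 1.0500²/(2·0.5000) = 1.1025 m
human over T_r+T_s: 1.2000·(0.3000+2.1000) = 2.8800 m
C+Z_d+Z_r = 0.0200+0.0200+0.0050 = 0.0450 m
sum ≈ 0.3150+1.1025+2.8800+0.0450 ≈ 4.3425 m = S ✓

v_R_max = 21/20 m/s = 1.0500 m/s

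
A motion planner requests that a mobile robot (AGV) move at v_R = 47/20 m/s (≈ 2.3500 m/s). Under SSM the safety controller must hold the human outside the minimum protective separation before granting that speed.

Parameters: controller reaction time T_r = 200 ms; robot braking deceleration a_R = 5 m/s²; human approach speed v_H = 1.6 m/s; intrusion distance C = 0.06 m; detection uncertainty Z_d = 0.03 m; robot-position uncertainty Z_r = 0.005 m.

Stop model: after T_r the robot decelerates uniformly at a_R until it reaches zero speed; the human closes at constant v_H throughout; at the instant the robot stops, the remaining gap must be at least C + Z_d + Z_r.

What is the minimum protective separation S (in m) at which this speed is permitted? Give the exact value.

S_min = 8757/4000 m = 2.1892 m

T_s = v_R/a_R = (47/20)/5 = 0.4700 s
reaction-phase robot travel = 2.3500·0.2000 = 0.4700 m
braking distance = 2.3500²/(2·5.0000) = 0.5523 m
human over T_r+T_s: 1.6000·(0.2000+0.4700) = 1.0720 m
residual clearance needed = 0.0600+0.0300+0.0050 = 0.0950 m
S_min ≈ 0.4700+0.5523+1.0720+0.0950  ⇒  S_min = 8757/4000 m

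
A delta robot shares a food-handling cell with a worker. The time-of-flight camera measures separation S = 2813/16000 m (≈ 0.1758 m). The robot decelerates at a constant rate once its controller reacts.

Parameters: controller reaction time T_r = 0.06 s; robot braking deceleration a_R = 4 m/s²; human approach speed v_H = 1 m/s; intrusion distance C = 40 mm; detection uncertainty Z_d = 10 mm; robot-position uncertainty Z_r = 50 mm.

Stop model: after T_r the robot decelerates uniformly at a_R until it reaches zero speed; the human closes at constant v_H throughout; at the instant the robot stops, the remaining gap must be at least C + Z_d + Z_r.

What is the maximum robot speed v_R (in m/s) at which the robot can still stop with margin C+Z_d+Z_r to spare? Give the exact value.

at the boundary: (1/8)·v² + (31/100)·v + (-253/16000) = 0
  disc = (31/100)² − 4·(1/8)·(-253/16000) = 16641/160000 ; √disc = 129/400
  v_R = (−(31/100) + 129/400) / (2·(1/8)) = 1/20 m/s
check:
stop time T_s = (1/20)/4 = 0.0125 s
reaction-phase robot travel = 0.0500·0.0600 = 0.0030 m
robot covers 0.0500·0.0125 − ½·4.0000·0.0125² = 0.0003 m while stopping
human over T_r+T_s: 1.0000·(0.0600+0.0125) = 0.0725 m
margins: 0.0400+0.0100+0.0500 = 0.1000 m
sum ≈ 0.0030+0.0003+0.0725+0.1000 ≈ 0.1758 m = S ✓

v_R_max = 1/20 m/s = 0.0500 m/s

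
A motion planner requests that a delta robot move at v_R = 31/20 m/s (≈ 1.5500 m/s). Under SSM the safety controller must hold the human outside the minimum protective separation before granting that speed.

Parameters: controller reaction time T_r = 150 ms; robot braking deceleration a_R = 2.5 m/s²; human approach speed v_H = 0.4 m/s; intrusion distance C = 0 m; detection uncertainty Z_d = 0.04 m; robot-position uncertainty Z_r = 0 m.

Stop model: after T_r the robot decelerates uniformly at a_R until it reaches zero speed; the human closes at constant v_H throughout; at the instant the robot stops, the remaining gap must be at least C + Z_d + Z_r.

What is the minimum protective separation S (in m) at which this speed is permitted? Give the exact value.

S_min = 1061/1000 m = 1.0610 m

stop time T_s = (31/20)/(5/2) = 0.6200 s
reaction-phase robot travel = 1.5500·0.1500 = 0.2325 m
braking distance = 1.5500²/(2·2.5000) = 0.4805 m
human over T_r+T_s: 0.4000·(0.1500+0.6200) = 0.3080 m
residual clearance needed = 0.0000+0.0400+0.0000 = 0.0400 m
S_min ≈ 0.2325+0.4805+0.3080+0.0400  ⇒  S_min = 1061/1000 m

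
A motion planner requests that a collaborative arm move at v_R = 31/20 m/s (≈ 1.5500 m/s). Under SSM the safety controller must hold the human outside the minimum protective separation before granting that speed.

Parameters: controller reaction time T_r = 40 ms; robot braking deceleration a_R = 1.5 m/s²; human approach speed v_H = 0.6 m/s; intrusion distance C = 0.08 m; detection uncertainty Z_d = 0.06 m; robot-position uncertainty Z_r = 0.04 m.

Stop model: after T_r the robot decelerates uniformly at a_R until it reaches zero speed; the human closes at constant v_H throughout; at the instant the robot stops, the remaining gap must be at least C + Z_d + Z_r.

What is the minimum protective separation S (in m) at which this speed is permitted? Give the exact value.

S_min = 10121/6000 m = 1.6868 m

stop time T_s = (31/20)/(3/2) = 1.0333 s
robot in T_r: 1.5500·0.0400 = 0.0620 m
braking distance = 1.5500²/(2·1.5000) = 0.8008 m
human closes 0.6000·1.0733 = 0.6440 m
residual clearance needed = 0.0800+0.0600+0.0400 = 0.1800 m
S_min ≈ 0.0620+0.8008+0.6440+0.1800  ⇒  S_min = 10121/6000 m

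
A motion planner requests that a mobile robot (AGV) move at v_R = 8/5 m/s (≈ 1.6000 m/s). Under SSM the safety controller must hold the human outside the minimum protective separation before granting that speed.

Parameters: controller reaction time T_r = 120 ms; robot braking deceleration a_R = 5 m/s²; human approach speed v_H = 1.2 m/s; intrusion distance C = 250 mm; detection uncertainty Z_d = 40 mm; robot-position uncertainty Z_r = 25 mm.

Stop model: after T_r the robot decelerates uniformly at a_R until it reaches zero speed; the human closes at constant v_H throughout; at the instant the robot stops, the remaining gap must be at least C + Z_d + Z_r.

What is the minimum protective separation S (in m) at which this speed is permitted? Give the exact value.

S_min = 1291/1000 m = 1.2910 m

stop time T_s = (8/5)/5 = 0.3200 s
reaction-phase robot travel = 1.6000·0.1200 = 0.1920 m
braking distance = 1.6000²/(2·5.0000) = 0.2560 m
human over T_r+T_s: 1.2000·(0.1200+0.3200) = 0.5280 m
residual clearance needed = 0.2500+0.0400+0.0250 = 0.3150 m
S_min ≈ 0.1920+0.2560+0.5280+0.3150  ⇒  S_min = 1291/1000 m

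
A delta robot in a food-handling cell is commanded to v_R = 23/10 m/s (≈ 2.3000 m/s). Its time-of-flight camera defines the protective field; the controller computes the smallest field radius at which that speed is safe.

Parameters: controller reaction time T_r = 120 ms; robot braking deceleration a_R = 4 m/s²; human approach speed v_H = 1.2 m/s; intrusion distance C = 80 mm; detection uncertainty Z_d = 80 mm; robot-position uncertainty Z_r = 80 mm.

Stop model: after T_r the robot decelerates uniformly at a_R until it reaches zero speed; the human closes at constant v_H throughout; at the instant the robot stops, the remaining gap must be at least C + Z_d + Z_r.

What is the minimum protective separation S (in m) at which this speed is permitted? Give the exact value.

S_min = 1609/800 m = 2.0112 m

T_s = v_R/a_R = (23/10)/4 = 0.5750 s
robot covers v_R·T_r = 2.3000·0.1200 = 0.2760 m before braking
robot covers 2.3000·0.5750 − ½·4.0000·0.5750² = 0.6613 m while stopping
human closes 1.2000·0.6950 = 0.8340 m
C+Z_d+Z_r = 0.0800+0.0800+0.0800 = 0.2400 m
S_min ≈ 0.2760+0.6613+0.8340+0.2400  ⇒  S_min = 1609/800 m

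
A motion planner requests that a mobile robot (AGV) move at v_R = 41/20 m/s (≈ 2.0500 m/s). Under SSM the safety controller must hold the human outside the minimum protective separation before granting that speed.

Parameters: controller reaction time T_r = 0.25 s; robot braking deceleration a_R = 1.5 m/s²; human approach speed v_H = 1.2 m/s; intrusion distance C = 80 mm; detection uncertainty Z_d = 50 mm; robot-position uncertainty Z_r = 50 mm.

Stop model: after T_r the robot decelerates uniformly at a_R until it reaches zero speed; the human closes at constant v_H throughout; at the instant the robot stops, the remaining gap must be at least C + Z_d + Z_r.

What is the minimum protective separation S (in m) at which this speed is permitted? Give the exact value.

T_s = v_R/a_R = (41/20)/(3/2) = 1.3667 s
robot in T_r: 2.0500·0.2500 = 0.5125 m
braking distance = 2.0500²/(2·1.5000) = 1.4008 m
human closes 1.2000·1.6167 = 1.9400 m
C+Z_d+Z_r = 0.0800+0.0500+0.0500 = 0.1800 m
S_min ≈ 0.5125+1.4008+1.9400+0.1800  ⇒  S_min = 121/30 m

S_min = 121/30 m = 4.0333 m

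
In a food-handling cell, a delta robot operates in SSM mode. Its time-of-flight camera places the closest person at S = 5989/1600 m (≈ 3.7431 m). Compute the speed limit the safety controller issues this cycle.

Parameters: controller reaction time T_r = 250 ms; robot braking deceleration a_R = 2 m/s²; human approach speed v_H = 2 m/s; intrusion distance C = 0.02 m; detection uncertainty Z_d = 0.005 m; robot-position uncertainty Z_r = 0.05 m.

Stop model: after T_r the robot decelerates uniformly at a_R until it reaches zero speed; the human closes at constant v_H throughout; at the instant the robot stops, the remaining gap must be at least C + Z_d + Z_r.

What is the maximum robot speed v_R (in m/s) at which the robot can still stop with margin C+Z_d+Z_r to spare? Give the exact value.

quadratic (1/4)·v² + (5/4)·v + (-5069/1600) = 0
  disc = (5/4)² − 4·(1/4)·(-5069/1600) = 7569/1600 ; √disc = 87/40
  v_R = (−(5/4) + 87/40) / (2·(1/4)) = 37/20 m/s
check:
T_s = v_R/a_R = (37/20)/2 = 0.9250 s
reaction-phase robot travel = 1.8500·0.2500 = 0.4625 m
robot covers 1.8500·0.9250 − ½·2.0000·0.9250² = 0.8556 m while stopping
human over T_r+T_s: 2.0000·(0.2500+0.9250) = 2.3500 m
C+Z_d+Z_r = 0.0200+0.0050+0.0500 = 0.0750 m
sum ≈ 0.4625+0.8556+2.3500+0.0750 ≈ 3.7431 m = S ✓

v_R_max = 37/20 m/s = 1.8500 m/s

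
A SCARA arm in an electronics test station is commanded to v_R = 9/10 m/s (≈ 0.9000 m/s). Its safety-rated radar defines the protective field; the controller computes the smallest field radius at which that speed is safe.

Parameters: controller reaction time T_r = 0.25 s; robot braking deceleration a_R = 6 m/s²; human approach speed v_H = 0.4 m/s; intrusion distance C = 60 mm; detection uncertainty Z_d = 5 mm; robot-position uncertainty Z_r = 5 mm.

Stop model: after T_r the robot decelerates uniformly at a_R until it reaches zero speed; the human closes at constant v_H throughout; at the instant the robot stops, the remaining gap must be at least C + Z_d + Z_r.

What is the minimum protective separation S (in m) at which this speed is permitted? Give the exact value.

S_min = 209/400 m = 0.5225 m

stop time T_s = (9/10)/6 = 0.1500 s
robot in T_r: 0.9000·0.2500 = 0.2250 m
braking distance = 0.9000²/(2·6.0000) = 0.0675 m
human closes 0.4000·0.4000 = 0.1600 m
margins: 0.0600+0.0050+0.0050 = 0.0700 m
S_min ≈ 0.2250+0.0675+0.1600+0.0700  ⇒  S_min = 209/400 m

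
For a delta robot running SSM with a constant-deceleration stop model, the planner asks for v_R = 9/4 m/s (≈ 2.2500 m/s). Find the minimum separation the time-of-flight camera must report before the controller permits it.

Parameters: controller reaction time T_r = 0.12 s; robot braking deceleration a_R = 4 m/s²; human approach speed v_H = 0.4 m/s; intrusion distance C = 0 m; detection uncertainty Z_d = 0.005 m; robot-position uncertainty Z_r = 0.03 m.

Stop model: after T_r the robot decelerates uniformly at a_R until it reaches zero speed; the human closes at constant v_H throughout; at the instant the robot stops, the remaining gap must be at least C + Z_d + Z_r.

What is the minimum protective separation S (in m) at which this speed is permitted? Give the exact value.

braking lasts T_s = (9/4)/4 = 0.5625 s
robot covers v_R·T_r = 2.2500·0.1200 = 0.2700 m before braking
robot covers 2.2500·0.5625 − ½·4.0000·0.5625² = 0.6328 m while stopping
human closes 0.4000·0.6825 = 0.2730 m
margins: 0.0000+0.0050+0.0300 = 0.0350 m
S_min ≈ 0.2700+0.6328+0.2730+0.0350  ⇒  S_min = 19373/16000 m

S_min = 19373/16000 m = 1.2108 m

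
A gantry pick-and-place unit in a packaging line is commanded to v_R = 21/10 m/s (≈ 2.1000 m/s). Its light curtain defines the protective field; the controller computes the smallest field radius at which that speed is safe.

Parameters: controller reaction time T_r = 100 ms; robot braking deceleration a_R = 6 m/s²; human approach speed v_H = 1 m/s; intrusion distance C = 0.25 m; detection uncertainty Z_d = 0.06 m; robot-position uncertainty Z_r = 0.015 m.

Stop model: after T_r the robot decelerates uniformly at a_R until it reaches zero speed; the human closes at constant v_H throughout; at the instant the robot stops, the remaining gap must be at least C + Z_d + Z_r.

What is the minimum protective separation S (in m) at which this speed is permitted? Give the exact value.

stop time T_s = (21/10)/6 = 0.3500 s
reaction-phase robot travel = 2.1000·0.1000 = 0.2100 m
robot under decel: 2.1000²/(2·6.0000) = 0.3675 m
human closes 1.0000·0.4500 = 0.4500 m
residual clearance needed = 0.2500+0.0600+0.0150 = 0.3250 m
S_min ≈ 0.2100+0.3675+0.4500+0.3250  ⇒  S_min = 541/400 m

S_min = 541/400 m = 1.3525 m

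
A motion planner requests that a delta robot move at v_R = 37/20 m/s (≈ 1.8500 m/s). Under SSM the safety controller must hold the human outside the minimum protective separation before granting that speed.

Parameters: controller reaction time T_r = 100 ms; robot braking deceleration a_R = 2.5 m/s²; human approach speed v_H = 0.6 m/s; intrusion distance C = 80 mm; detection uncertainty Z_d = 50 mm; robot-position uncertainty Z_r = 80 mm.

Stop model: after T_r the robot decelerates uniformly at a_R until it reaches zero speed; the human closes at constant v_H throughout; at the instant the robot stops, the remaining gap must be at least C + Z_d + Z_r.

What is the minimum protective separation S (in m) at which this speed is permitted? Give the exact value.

S_min = 3167/2000 m = 1.5835 m

T_s = v_R/a_R = (37/20)/(5/2) = 0.7400 s
reaction-phase robot travel = 1.8500·0.1000 = 0.1850 m
robot under decel: 1.8500²/(2·2.5000) = 0.6845 m
human closes 0.6000·0.8400 = 0.5040 m
C+Z_d+Z_r = 0.0800+0.0500+0.0800 = 0.2100 m
S_min ≈ 0.1850+0.6845+0.5040+0.2100  ⇒  S_min = 3167/2000 m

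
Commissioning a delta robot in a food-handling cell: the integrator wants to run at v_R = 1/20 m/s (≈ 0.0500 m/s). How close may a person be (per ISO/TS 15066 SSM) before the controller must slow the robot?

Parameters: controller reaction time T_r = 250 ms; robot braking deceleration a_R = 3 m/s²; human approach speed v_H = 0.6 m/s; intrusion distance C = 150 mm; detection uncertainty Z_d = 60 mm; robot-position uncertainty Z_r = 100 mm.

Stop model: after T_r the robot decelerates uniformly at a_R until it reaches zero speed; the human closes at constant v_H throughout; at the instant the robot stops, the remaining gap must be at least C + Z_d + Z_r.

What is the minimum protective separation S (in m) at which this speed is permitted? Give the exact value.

S_min = 1159/2400 m = 0.4829 m

braking lasts T_s = (1/20)/3 = 0.0167 s
robot covers v_R·T_r = 0.0500·0.2500 = 0.0125 m before braking
robot under decel: 0.0500²/(2·3.0000) = 0.0004 m
human over T_r+T_s: 0.6000·(0.2500+0.0167) = 0.1600 m
residual clearance needed = 0.1500+0.0600+0.1000 = 0.3100 m
S_min ≈ 0.0125+0.0004+0.1600+0.3100  ⇒  S_min = 1159/2400 m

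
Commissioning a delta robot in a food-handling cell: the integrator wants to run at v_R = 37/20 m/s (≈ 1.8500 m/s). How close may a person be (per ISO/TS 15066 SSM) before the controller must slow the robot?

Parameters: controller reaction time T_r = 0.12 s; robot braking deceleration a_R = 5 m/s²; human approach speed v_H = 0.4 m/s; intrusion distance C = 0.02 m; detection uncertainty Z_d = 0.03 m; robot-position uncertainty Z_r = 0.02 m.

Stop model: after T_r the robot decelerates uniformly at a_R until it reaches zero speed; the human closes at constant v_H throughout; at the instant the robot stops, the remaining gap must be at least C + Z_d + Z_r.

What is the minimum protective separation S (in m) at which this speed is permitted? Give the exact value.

S_min = 3321/4000 m = 0.8303 m

T_s = v_R/a_R = (37/20)/5 = 0.3700 s
robot in T_r: 1.8500·0.1200 = 0.2220 m
robot covers 1.8500·0.3700 − ½·5.0000·0.3700² = 0.3422 m while stopping
human over T_r+T_s: 0.4000·(0.1200+0.3700) = 0.1960 m
margins: 0.0200+0.0300+0.0200 = 0.0700 m
S_min ≈ 0.2220+0.3422+0.1960+0.0700  ⇒  S_min = 3321/4000 m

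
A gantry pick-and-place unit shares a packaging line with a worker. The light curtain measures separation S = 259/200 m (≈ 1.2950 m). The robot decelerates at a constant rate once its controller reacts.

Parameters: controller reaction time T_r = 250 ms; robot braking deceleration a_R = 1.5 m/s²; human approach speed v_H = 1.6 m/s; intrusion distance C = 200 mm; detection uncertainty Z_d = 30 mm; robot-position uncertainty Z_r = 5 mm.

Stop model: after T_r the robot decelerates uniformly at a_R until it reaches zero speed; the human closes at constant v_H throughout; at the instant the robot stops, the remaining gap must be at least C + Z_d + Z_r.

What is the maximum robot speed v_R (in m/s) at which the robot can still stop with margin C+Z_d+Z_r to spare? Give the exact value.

v_R_max = 9/20 m/s = 0.4500 m/s

quadratic (1/3)·v² + (79/60)·v + (-33/50) = 0
  disc = (79/60)² − 4·(1/3)·(-33/50) = 9409/3600 ; √disc = 97/60
  v_R = (−(79/60) + 97/60) / (2·(1/3)) = 9/20 m/s
check:
stop time T_s = (9/20)/(3/2) = 0.3000 s
robot covers v_R·T_r = 0.4500·0.2500 = 0.1125 m before braking
robot covers 0.4500·0.3000 − ½·1.5000·0.3000² = 0.0675 m while stopping
human closes 1.6000·0.5500 = 0.8800 m
residual clearance needed = 0.2000+0.0300+0.0050 = 0.2350 m
sum ≈ 0.1125+0.0675+0.8800+0.2350 ≈ 1.2950 m = S ✓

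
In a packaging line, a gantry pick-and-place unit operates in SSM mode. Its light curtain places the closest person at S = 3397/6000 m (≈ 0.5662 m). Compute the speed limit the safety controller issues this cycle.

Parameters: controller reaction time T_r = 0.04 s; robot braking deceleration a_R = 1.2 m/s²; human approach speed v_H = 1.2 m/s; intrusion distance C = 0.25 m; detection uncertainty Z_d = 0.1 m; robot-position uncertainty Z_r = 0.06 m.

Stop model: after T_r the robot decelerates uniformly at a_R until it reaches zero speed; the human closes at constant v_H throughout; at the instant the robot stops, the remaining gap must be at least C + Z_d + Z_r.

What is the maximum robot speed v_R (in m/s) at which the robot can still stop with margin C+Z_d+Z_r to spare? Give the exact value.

v_R_max = 1/10 m/s = 0.1000 m/s

quadratic (5/12)·v² + (26/25)·v + (-649/6000) = 0
  disc = (26/25)² − 4·(5/12)·(-649/6000) = 113569/90000 ; √disc = 337/300
  v_R = (−(26/25) + 337/300) / (2·(5/12)) = 1/10 m/s
check:
braking lasts T_s = (1/10)/(6/5) = 0.0833 s
robot covers v_R·T_r = 0.1000·0.0400 = 0.0040 m before braking
robot under decel: 0.1000²/(2·1.2000) = 0.0042 m
human closes 1.2000·0.1233 = 0.1480 m
margins: 0.2500+0.1000+0.0600 = 0.4100 m
sum ≈ 0.0040+0.0042+0.1480+0.4100 ≈ 0.5662 m = S ✓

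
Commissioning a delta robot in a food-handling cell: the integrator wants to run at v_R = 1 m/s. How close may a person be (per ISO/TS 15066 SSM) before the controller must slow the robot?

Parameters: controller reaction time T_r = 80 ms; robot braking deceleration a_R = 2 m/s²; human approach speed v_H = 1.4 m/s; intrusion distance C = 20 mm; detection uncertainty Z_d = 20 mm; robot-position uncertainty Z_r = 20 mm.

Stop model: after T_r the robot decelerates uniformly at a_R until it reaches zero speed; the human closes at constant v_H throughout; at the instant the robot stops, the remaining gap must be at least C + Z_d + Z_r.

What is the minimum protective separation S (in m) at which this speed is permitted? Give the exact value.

S_min = 601/500 m = 1.2020 m

braking lasts T_s = 1/2 = 0.5000 s
robot covers v_R·T_r = 1.0000·0.0800 = 0.0800 m before braking
braking distance = 1.0000²/(2·2.0000) = 0.2500 m
human closes 1.4000·0.5800 = 0.8120 m
residual clearance needed = 0.0200+0.0200+0.0200 = 0.0600 m
S_min ≈ 0.0800+0.2500+0.8120+0.0600  ⇒  S_min = 601/500 m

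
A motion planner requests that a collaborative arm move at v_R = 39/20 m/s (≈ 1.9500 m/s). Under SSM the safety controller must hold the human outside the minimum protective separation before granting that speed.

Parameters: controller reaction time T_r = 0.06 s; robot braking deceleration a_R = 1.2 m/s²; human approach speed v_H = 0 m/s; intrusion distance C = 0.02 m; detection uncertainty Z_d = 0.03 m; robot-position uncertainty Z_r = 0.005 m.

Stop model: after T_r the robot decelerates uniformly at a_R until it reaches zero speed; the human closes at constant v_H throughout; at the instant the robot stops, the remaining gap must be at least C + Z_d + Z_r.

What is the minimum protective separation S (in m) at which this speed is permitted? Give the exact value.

braking lasts T_s = (39/20)/(6/5) = 1.6250 s
robot in T_r: 1.9500·0.0600 = 0.1170 m
braking distance = 1.9500²/(2·1.2000) = 1.5844 m
human over T_r+T_s: 0.0000·(0.0600+1.6250) = 0.0000 m
residual clearance needed = 0.0200+0.0300+0.0050 = 0.0550 m
S_min ≈ 0.1170+1.5844+0.0000+0.0550  ⇒  S_min = 14051/8000 m

S_min = 14051/8000 m = 1.7564 m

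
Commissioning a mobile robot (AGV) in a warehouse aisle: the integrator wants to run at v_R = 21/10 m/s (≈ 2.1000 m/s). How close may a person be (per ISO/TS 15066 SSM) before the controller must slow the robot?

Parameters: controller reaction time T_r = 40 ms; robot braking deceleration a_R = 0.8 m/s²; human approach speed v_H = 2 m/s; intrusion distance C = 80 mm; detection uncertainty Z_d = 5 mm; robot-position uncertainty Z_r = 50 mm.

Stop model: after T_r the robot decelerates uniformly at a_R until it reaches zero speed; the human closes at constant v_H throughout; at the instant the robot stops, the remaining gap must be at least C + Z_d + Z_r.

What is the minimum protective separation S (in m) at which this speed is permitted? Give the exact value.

stop time T_s = (21/10)/(4/5) = 2.6250 s
robot in T_r: 2.1000·0.0400 = 0.0840 m
robot covers 2.1000·2.6250 − ½·0.8000·2.6250² = 2.7563 m while stopping
person approaches 2.0000·(0.0400+2.6250) = 5.3300 m
margins: 0.0800+0.0050+0.0500 = 0.1350 m
S_min ≈ 0.0840+2.7563+5.3300+0.1350  ⇒  S_min = 33221/4000 m

S_min = 33221/4000 m = 8.3052 m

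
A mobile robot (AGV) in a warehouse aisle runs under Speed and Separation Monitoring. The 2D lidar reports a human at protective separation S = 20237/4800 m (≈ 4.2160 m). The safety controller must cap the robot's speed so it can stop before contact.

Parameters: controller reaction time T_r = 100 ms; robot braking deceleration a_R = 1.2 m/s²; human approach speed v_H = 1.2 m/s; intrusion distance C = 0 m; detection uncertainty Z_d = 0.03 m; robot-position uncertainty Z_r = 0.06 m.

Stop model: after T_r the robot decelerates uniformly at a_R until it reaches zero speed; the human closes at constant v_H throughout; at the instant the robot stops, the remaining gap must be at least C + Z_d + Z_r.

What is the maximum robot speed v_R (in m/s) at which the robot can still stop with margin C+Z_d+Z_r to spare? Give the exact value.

v_R_max = 41/20 m/s = 2.0500 m/s

quadratic (5/12)·v² + (11/10)·v + (-19229/4800) = 0
  disc = (11/10)² − 4·(5/12)·(-19229/4800) = 113569/14400 ; √disc = 337/120
  v_R = (−(11/10) + 337/120) / (2·(5/12)) = 41/20 m/s
check:
stop time T_s = (41/20)/(6/5) = 1.7083 s
robot in T_r: 2.0500·0.1000 = 0.2050 m
robot covers 2.0500·1.7083 − ½·1.2000·1.7083² = 1.7510 m while stopping
human closes 1.2000·1.8083 = 2.1700 m
residual clearance needed = 0.0000+0.0300+0.0600 = 0.0900 m
sum ≈ 0.2050+1.7510+2.1700+0.0900 ≈ 4.2160 m = S ✓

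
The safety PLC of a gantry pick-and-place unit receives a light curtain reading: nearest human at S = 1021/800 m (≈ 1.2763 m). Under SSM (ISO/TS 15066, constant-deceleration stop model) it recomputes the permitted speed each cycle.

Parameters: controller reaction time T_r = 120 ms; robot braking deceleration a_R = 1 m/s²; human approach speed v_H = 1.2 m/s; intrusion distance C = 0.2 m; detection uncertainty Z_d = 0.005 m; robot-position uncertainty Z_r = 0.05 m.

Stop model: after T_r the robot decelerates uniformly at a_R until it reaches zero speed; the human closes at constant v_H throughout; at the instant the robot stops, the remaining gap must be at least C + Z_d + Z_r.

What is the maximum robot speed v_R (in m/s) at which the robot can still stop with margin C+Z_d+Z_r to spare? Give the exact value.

collect terms ⇒ (1/2)·v_R² + (33/25)·v_R + (-3509/4000) = 0
  disc = (33/25)² − 4·(1/2)·(-3509/4000) = 34969/10000 ; √disc = 187/100
  v_R = (−(33/25) + 187/100) / (2·(1/2)) = 11/20 m/s
check:
T_s = v_R/a_R = (11/20)/1 = 0.5500 s
robot in T_r: 0.5500·0.1200 = 0.0660 m
robot covers 0.5500·0.5500 − ½·1.0000·0.5500² = 0.1512 m while stopping
person approaches 1.2000·(0.1200+0.5500) = 0.8040 m
C+Z_d+Z_r = 0.2000+0.0050+0.0500 = 0.2550 m
sum ≈ 0.0660+0.1512+0.8040+0.2550 ≈ 1.2763 m = S ✓

v_R_max = 11/20 m/s = 0.5500 m/s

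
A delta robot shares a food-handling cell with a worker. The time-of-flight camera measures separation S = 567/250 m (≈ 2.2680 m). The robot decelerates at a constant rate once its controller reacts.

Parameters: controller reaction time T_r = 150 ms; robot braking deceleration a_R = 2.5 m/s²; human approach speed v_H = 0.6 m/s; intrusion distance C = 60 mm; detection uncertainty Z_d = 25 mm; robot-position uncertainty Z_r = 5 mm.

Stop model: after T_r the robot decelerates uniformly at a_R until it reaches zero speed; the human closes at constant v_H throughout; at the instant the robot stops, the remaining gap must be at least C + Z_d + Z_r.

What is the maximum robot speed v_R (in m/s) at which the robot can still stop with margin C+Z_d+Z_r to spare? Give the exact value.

v_R_max = 12/5 m/s = 2.4000 m/s

quadratic (1/5)·v² + (39/100)·v + (-261/125) = 0
  disc = (39/100)² − 4·(1/5)·(-261/125) = 729/400 ; √disc = 27/20
  v_R = (−(39/100) + 27/20) / (2·(1/5)) = 12/5 m/s
check:
braking lasts T_s = (12/5)/(5/2) = 0.9600 s
robot in T_r: 2.4000·0.1500 = 0.3600 m
robot covers 2.4000·0.9600 − ½·2.5000·0.9600² = 1.1520 m while stopping
person approaches 0.6000·(0.1500+0.9600) = 0.6660 m
margins: 0.0600+0.0250+0.0050 = 0.0900 m
sum ≈ 0.3600+1.1520+0.6660+0.0900 ≈ 2.2680 m = S ✓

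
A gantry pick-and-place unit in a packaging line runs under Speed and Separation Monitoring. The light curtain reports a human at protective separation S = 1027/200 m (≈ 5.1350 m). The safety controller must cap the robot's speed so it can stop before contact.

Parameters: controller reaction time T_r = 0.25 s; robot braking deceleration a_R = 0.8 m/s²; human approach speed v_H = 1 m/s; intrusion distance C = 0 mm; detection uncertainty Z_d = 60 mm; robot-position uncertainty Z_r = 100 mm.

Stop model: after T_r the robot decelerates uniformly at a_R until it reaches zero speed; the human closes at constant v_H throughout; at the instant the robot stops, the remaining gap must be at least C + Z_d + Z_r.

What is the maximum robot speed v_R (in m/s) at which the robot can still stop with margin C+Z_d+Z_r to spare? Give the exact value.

v_R_max = 9/5 m/s = 1.8000 m/s

at the boundary: (5/8)·v² + (3/2)·v + (-189/40) = 0
  disc = (3/2)² − 4·(5/8)·(-189/40) = 225/16 ; √disc = 15/4
  v_R = (−(3/2) + 15/4) / (2·(5/8)) = 9/5 m/s
check:
braking lasts T_s = (9/5)/(4/5) = 2.2500 s
reaction-phase robot travel = 1.8000·0.2500 = 0.4500 m
robot under decel: 1.8000²/(2·0.8000) = 2.0250 m
person approaches 1.0000·(0.2500+2.2500) = 2.5000 m
C+Z_d+Z_r = 0.0000+0.0600+0.1000 = 0.1600 m
sum ≈ 0.4500+2.0250+2.5000+0.1600 ≈ 5.1350 m = S ✓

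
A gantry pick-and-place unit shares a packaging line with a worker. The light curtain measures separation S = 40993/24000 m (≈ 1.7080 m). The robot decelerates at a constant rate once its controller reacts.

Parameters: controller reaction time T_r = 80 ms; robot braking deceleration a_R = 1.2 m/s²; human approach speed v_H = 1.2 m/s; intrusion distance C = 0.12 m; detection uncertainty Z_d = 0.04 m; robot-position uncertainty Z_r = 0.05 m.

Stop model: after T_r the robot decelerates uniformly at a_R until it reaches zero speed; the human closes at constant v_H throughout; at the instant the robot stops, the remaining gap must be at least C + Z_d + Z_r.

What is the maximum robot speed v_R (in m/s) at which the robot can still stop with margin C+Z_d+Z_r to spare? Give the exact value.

v_R_max = 19/20 m/s = 0.9500 m/s

collect terms ⇒ (5/12)·v_R² + (27/25)·v_R + (-33649/24000) = 0
  disc = (27/25)² − 4·(5/12)·(-33649/24000) = 1261129/360000 ; √disc = 1123/600
  v_R = (−(27/25) + 1123/600) / (2·(5/12)) = 19/20 m/s
check:
T_s = v_R/a_R = (19/20)/(6/5) = 0.7917 s
robot covers v_R·T_r = 0.9500·0.0800 = 0.0760 m before braking
robot covers 0.9500·0.7917 − ½·1.2000·0.7917² = 0.3760 m while stopping
human closes 1.2000·0.8717 = 1.0460 m
C+Z_d+Z_r = 0.1200+0.0400+0.0500 = 0.2100 m
sum ≈ 0.0760+0.3760+1.0460+0.2100 ≈ 1.7080 m = S ✓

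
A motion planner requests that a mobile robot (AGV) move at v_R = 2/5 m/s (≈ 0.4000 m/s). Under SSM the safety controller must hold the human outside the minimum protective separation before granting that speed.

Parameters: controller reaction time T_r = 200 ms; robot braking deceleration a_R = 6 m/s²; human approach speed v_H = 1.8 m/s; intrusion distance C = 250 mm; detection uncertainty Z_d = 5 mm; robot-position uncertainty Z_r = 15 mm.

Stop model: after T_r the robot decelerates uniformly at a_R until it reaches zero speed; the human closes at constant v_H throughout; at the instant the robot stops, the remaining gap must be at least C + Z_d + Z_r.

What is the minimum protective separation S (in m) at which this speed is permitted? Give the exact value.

braking lasts T_s = (2/5)/6 = 0.0667 s
robot covers v_R·T_r = 0.4000·0.2000 = 0.0800 m before braking
braking distance = 0.4000²/(2·6.0000) = 0.0133 m
person approaches 1.8000·(0.2000+0.0667) = 0.4800 m
residual clearance needed = 0.2500+0.0050+0.0150 = 0.2700 m
S_min ≈ 0.0800+0.0133+0.4800+0.2700  ⇒  S_min = 253/300 m

S_min = 253/300 m = 0.8433 m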